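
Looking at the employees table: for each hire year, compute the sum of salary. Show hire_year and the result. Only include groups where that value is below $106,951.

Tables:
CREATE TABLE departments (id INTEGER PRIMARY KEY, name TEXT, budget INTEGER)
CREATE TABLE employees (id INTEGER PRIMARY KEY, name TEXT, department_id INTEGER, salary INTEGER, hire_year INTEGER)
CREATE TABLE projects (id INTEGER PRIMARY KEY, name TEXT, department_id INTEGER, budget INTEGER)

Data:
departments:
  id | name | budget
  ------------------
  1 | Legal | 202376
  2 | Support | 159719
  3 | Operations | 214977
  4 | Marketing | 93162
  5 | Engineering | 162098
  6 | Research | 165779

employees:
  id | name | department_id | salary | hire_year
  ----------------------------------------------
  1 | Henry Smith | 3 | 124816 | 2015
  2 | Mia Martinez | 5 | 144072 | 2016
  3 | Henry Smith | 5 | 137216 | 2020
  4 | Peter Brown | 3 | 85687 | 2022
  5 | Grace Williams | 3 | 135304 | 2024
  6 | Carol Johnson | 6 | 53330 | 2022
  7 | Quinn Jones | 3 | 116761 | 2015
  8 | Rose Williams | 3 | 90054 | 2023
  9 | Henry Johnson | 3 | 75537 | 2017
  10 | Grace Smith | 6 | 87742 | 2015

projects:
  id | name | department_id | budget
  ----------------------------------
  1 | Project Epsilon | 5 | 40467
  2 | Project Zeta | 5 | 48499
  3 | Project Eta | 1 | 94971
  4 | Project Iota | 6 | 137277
SELECT hire_year, SUM(salary) AS sum_salary FROM employees GROUP BY hire_year HAVING SUM(salary) < 106951

Execution result:
hire_year | sum_salary
2017 | 75537
2023 | 90054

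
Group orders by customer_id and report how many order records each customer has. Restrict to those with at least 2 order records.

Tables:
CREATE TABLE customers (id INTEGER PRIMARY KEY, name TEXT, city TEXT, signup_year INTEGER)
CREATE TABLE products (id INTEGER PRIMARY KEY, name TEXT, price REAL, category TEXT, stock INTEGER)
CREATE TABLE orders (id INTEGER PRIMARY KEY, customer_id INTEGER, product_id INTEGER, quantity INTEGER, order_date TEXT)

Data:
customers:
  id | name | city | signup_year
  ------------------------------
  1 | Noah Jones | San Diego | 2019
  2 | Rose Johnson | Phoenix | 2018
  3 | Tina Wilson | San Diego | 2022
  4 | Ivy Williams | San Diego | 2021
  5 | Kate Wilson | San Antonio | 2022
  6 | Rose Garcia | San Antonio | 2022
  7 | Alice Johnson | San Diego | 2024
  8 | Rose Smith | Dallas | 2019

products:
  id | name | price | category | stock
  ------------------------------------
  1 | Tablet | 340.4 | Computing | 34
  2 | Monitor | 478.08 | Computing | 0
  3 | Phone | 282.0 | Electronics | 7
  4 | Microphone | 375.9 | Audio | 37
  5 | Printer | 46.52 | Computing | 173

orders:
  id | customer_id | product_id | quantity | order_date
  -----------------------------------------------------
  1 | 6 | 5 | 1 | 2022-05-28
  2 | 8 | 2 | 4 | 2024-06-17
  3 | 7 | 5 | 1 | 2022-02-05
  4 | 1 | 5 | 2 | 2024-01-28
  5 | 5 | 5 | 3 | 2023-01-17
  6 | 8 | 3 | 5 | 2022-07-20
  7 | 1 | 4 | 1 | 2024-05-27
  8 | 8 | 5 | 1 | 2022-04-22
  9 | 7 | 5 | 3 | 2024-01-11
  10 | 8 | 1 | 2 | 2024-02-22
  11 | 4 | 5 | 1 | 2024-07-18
SELECT customer_id, COUNT(*) AS order_count FROM orders GROUP BY customer_id HAVING COUNT(*) >= 2

Execution result:
customer_id | order_count
1 | 2
7 | 2
8 | 4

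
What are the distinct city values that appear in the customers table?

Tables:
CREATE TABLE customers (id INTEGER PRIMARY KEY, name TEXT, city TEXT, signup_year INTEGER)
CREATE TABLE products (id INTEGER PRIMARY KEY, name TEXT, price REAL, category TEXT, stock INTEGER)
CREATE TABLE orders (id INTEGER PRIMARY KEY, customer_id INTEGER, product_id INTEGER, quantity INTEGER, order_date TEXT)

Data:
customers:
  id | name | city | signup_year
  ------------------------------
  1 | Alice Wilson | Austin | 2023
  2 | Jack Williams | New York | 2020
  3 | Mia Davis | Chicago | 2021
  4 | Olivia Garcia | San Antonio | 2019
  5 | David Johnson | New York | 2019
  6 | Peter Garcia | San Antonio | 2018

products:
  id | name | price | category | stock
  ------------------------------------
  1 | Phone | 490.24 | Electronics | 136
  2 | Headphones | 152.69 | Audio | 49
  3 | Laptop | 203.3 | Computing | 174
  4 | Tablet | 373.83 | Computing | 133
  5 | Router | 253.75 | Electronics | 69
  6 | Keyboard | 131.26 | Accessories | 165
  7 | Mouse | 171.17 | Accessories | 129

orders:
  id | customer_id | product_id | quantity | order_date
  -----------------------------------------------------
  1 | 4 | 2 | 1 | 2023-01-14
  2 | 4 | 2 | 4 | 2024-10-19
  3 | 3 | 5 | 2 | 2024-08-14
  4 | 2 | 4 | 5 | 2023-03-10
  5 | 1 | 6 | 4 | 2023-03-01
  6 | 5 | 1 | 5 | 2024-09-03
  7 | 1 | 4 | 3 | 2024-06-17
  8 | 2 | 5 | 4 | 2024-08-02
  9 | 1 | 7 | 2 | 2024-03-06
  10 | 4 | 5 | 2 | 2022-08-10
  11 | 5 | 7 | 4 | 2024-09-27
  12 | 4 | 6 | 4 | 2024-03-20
SELECT DISTINCT city FROM customers

Execution result:
city
Austin
New York
Chicago
San Antonio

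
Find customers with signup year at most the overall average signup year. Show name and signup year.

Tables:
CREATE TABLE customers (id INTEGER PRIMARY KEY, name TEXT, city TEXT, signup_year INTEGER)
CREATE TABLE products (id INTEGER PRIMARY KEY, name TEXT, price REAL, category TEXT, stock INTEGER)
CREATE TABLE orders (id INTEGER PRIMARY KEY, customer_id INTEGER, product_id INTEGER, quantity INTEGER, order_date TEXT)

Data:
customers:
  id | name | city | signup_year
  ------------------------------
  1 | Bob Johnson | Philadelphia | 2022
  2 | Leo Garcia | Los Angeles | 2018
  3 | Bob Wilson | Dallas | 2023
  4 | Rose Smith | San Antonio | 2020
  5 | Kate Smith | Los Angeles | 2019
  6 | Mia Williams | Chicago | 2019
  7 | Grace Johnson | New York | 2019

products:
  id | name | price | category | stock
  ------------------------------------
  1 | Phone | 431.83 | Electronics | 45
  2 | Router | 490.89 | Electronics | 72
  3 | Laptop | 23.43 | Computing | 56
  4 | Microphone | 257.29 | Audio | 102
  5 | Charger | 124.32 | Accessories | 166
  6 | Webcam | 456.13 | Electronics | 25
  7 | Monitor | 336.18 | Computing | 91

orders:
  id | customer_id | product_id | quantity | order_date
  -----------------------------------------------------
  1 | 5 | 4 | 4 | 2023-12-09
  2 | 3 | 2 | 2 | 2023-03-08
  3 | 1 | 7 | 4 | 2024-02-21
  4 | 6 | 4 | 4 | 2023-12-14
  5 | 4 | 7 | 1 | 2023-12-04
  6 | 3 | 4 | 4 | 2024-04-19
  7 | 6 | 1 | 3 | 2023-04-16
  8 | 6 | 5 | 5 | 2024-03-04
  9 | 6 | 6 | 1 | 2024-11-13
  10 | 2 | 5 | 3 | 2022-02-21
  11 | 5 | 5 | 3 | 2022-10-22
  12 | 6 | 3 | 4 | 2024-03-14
SELECT name, signup_year FROM customers WHERE signup_year <= (SELECT AVG(signup_year) FROM customers)

Execution result:
name | signup_year
Leo Garcia | 2018
Rose Smith | 2020
Kate Smith | 2019
Mia Williams | 2019
Grace Johnson | 2019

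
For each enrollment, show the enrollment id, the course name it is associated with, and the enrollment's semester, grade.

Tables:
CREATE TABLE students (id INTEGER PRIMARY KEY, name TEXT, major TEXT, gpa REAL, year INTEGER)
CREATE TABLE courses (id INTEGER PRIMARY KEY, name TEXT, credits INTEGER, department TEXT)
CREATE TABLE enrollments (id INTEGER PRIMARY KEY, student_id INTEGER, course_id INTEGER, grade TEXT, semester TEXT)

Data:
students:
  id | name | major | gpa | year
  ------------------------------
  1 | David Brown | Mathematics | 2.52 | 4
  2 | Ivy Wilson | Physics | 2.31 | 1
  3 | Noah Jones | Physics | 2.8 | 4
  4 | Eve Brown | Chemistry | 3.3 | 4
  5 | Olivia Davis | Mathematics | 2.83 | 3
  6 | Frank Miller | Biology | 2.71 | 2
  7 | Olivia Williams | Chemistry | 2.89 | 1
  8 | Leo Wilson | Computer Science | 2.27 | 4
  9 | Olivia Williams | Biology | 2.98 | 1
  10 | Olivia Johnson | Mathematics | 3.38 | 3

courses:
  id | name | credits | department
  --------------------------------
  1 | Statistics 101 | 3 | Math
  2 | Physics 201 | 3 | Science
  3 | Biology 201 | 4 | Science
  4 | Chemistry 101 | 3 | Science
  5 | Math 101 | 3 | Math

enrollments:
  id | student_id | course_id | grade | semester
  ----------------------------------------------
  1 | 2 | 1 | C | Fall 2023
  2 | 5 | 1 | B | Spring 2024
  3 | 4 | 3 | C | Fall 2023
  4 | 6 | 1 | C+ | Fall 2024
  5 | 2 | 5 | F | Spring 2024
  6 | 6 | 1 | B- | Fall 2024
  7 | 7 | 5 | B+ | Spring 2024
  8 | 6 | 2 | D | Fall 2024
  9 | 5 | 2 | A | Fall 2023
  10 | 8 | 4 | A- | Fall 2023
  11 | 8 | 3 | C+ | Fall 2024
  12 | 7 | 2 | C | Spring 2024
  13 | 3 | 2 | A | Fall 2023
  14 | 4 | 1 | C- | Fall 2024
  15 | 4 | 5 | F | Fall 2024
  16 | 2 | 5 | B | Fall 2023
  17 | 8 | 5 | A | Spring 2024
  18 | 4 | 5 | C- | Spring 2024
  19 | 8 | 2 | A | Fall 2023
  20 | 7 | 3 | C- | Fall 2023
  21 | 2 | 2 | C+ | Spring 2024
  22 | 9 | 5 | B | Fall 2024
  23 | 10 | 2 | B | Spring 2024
SELECT c.id, p.name AS course, c.semester, c.grade FROM enrollments c JOIN courses p ON c.course_id = p.id

Execution result:
id | course | semester | grade
1 | Statistics 101 | Fall 2023 | C
2 | Statistics 101 | Spring 2024 | B
3 | Biology 201 | Fall 2023 | C
4 | Statistics 101 | Fall 2024 | C+
5 | Math 101 | Spring 2024 | F
6 | Statistics 101 | Fall 2024 | B-
7 | Math 101 | Spring 2024 | B+
8 | Physics 201 | Fall 2024 | D
9 | Physics 201 | Fall 2023 | A
10 | Chemistry 101 | Fall 2023 | A-
11 | Biology 201 | Fall 2024 | C+
12 | Physics 201 | Spring 2024 | C
13 | Physics 201 | Fall 2023 | A
14 | Statistics 101 | Fall 2024 | C-
15 | Math 101 | Fall 2024 | F
16 | Math 101 | Fall 2023 | B
17 | Math 101 | Spring 2024 | A
18 | Math 101 | Spring 2024 | C-
19 | Physics 201 | Fall 2023 | A
20 | Biology 201 | Fall 2023 | C-
21 | Physics 201 | Spring 2024 | C+
22 | Math 101 | Fall 2024 | B
23 | Physics 201 | Spring 2024 | B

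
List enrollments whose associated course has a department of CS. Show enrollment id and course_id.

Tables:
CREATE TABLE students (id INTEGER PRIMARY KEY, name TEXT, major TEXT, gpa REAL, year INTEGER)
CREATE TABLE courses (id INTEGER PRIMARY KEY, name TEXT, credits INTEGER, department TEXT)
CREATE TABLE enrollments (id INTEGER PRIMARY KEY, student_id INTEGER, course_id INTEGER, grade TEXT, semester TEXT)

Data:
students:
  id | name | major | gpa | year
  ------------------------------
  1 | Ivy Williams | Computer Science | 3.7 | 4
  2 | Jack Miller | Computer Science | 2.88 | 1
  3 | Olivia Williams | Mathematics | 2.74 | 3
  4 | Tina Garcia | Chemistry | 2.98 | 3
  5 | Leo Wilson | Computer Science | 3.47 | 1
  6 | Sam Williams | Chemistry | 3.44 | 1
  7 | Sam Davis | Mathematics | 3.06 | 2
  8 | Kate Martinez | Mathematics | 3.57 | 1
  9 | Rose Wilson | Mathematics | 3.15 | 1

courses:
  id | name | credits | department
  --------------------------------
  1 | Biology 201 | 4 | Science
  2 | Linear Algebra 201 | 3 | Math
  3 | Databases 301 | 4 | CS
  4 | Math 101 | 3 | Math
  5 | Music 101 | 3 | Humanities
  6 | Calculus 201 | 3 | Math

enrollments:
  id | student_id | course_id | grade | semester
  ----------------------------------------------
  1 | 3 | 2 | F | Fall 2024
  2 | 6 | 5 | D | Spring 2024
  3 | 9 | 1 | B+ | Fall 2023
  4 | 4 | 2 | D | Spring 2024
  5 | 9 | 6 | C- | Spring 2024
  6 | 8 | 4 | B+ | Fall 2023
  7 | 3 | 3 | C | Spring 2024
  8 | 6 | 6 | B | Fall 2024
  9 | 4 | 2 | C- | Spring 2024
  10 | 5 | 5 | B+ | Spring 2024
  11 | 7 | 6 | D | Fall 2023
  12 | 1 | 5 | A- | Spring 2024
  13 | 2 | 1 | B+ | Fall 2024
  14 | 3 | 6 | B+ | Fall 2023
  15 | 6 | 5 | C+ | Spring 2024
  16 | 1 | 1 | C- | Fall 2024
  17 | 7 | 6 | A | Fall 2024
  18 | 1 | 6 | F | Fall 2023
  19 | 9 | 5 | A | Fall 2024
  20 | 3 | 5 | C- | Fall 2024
SELECT id, course_id FROM enrollments WHERE course_id IN (SELECT id FROM courses WHERE department = 'CS')

Execution result:
id | course_id
7 | 3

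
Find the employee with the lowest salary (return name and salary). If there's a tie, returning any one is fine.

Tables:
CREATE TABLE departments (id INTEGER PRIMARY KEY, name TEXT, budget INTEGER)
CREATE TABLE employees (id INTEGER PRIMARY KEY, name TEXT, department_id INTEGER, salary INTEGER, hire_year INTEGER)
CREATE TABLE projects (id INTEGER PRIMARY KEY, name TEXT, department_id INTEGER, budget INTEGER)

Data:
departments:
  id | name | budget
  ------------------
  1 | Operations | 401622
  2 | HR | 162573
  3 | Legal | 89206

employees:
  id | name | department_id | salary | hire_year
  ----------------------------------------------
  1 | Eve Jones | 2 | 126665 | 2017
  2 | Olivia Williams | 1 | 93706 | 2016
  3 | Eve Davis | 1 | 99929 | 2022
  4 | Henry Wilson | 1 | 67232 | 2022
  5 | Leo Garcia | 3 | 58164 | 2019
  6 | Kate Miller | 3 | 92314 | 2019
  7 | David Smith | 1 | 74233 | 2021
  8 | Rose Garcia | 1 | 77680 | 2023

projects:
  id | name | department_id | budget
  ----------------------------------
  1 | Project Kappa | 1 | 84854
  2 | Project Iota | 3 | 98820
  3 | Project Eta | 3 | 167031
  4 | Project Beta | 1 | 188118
SELECT name, salary FROM employees ORDER BY salary ASC LIMIT 1

Execution result:
name | salary
Leo Garcia | 58164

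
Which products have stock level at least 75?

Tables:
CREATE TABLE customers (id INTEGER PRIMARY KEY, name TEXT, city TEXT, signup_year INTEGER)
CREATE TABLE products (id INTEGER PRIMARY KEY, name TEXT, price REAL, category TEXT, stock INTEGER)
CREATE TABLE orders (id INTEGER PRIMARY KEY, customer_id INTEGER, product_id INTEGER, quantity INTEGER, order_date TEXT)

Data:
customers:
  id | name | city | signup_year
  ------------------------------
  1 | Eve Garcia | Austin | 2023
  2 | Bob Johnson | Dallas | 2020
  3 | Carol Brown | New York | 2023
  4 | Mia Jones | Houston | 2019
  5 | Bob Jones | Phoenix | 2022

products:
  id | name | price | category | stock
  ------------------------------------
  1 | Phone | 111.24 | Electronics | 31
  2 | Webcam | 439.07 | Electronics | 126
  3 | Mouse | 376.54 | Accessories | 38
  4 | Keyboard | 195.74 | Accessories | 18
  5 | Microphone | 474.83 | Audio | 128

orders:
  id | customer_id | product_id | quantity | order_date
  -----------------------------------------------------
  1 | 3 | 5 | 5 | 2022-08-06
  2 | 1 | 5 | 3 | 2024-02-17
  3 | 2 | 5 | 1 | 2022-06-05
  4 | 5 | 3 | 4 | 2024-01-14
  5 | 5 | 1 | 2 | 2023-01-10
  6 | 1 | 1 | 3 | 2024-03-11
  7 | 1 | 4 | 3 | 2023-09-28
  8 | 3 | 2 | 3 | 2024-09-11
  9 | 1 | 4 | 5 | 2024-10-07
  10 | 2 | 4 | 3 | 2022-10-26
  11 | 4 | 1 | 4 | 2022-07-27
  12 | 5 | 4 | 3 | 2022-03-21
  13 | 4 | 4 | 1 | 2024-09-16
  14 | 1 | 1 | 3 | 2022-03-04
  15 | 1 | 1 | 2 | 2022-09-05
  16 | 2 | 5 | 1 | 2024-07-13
SELECT name, stock FROM products WHERE stock >= 75

Execution result:
name | stock
Webcam | 126
Microphone | 128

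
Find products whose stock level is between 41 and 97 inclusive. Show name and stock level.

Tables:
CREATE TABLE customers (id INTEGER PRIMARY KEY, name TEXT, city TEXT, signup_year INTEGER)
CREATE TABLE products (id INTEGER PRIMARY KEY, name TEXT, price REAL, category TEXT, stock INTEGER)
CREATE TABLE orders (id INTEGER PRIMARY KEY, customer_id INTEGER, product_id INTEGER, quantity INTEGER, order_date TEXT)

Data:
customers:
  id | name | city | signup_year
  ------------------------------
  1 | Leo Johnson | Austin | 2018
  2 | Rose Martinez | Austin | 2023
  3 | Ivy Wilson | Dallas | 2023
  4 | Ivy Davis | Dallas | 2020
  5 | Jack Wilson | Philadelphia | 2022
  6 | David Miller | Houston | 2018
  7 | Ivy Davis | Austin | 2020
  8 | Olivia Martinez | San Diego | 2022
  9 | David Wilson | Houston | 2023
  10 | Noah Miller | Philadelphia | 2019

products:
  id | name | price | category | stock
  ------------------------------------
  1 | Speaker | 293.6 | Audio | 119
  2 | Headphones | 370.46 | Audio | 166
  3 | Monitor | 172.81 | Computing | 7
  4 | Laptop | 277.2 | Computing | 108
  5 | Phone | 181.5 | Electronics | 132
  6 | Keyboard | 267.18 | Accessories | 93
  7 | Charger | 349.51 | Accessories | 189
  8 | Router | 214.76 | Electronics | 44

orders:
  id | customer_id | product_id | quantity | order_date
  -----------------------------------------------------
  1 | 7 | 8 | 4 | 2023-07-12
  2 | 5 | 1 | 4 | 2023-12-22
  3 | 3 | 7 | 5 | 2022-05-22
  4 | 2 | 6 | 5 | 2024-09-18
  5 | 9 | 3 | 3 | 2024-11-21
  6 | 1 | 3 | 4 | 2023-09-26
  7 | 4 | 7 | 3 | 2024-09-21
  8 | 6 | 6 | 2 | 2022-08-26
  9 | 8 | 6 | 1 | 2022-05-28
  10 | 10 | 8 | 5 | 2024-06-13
SELECT name, stock FROM products WHERE stock BETWEEN 41 AND 97

Execution result:
name | stock
Keyboard | 93
Router | 44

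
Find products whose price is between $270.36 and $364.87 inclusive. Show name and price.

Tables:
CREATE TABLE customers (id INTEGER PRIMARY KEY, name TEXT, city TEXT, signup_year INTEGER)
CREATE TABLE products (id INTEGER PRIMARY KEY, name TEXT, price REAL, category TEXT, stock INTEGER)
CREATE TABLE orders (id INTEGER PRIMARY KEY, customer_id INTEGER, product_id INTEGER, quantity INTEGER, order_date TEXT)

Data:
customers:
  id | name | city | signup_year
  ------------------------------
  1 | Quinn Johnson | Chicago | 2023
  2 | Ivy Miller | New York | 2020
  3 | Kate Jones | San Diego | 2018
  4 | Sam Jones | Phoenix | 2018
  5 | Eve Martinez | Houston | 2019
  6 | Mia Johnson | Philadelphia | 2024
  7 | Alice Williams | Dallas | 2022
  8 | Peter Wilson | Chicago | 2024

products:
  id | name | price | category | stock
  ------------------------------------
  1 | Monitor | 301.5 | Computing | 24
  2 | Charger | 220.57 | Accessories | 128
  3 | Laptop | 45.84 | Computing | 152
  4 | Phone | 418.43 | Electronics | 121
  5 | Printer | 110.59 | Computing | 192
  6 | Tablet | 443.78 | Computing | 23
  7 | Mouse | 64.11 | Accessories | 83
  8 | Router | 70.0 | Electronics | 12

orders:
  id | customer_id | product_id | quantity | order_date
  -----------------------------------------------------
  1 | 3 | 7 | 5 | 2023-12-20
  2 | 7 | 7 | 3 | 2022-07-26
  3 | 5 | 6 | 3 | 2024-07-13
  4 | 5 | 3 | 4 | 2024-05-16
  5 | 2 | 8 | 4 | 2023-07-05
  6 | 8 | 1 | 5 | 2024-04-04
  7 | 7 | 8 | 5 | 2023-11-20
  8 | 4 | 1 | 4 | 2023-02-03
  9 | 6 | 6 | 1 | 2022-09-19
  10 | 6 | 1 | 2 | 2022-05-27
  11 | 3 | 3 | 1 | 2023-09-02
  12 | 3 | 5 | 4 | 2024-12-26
SELECT name, price FROM products WHERE price BETWEEN 270.36 AND 364.87

Execution result:
name | price
Monitor | 301.50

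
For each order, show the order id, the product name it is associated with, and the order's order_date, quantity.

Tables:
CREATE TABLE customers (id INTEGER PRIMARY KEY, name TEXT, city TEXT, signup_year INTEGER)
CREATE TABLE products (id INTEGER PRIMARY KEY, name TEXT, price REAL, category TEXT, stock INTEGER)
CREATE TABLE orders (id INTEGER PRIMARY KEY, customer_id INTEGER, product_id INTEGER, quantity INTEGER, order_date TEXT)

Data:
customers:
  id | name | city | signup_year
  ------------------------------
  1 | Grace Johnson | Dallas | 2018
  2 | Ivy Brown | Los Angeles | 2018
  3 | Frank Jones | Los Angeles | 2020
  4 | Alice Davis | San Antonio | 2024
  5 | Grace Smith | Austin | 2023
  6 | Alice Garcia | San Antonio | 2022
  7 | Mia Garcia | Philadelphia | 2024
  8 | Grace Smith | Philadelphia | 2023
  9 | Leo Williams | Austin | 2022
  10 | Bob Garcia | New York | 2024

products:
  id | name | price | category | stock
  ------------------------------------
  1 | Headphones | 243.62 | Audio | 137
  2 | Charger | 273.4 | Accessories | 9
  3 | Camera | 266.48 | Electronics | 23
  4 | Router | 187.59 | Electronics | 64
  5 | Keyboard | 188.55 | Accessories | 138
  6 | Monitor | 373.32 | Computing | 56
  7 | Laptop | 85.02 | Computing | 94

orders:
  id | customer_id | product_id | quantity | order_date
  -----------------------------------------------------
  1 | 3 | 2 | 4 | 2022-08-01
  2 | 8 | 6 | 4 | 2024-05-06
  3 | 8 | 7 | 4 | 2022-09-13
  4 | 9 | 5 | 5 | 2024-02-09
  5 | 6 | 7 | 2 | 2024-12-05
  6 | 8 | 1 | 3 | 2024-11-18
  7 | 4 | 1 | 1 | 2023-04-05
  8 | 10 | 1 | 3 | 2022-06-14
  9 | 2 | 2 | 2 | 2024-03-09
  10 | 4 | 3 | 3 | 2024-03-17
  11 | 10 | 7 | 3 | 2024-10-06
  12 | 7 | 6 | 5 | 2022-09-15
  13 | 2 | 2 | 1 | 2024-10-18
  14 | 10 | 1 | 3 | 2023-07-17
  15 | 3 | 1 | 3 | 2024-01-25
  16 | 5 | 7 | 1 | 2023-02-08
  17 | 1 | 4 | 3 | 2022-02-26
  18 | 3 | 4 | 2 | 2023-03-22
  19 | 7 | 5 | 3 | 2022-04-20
SELECT c.id, p.name AS product, c.order_date, c.quantity FROM orders c JOIN products p ON c.product_id = p.id

Execution result:
id | product | order_date | quantity
1 | Charger | 2022-08-01 | 4
2 | Monitor | 2024-05-06 | 4
3 | Laptop | 2022-09-13 | 4
4 | Keyboard | 2024-02-09 | 5
5 | Laptop | 2024-12-05 | 2
6 | Headphones | 2024-11-18 | 3
7 | Headphones | 2023-04-05 | 1
8 | Headphones | 2022-06-14 | 3
9 | Charger | 2024-03-09 | 2
10 | Camera | 2024-03-17 | 3
11 | Laptop | 2024-10-06 | 3
12 | Monitor | 2022-09-15 | 5
13 | Charger | 2024-10-18 | 1
14 | Headphones | 2023-07-17 | 3
15 | Headphones | 2024-01-25 | 3
16 | Laptop | 2023-02-08 | 1
17 | Router | 2022-02-26 | 3
18 | Router | 2023-03-22 | 2
19 | Keyboard | 2022-04-20 | 3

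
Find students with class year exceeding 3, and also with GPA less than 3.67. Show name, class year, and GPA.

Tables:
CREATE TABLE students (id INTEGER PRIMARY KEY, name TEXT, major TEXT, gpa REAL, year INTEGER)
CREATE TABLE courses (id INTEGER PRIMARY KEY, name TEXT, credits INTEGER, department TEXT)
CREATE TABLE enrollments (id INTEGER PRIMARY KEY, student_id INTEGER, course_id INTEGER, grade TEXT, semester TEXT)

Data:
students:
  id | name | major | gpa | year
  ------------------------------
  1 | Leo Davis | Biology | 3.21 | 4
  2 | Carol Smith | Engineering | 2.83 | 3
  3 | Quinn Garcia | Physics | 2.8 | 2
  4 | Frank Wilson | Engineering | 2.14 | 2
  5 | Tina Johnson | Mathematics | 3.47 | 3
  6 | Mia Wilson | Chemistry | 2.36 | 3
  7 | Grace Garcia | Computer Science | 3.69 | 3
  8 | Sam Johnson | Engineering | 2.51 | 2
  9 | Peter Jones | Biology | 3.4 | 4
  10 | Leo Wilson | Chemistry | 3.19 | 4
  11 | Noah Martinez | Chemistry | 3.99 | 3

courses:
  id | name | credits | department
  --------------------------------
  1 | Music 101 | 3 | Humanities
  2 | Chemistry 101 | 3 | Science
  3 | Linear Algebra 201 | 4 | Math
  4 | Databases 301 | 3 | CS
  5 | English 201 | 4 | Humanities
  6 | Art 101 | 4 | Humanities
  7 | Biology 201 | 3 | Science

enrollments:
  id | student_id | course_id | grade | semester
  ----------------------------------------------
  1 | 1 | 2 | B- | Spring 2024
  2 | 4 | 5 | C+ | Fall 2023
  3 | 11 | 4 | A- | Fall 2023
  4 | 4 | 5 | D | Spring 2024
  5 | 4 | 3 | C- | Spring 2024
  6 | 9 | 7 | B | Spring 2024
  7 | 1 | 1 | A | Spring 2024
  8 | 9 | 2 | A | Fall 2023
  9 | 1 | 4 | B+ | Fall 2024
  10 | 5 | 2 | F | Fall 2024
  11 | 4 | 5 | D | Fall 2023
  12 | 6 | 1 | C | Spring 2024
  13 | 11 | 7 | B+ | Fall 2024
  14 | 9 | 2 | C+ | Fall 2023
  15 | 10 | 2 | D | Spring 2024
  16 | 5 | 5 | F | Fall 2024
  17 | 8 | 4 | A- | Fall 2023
SELECT name, year, gpa FROM students WHERE year > 3 AND gpa < 3.67

Execution result:
name | year | gpa
Leo Davis | 4 | 3.21
Peter Jones | 4 | 3.40
Leo Wilson | 4 | 3.19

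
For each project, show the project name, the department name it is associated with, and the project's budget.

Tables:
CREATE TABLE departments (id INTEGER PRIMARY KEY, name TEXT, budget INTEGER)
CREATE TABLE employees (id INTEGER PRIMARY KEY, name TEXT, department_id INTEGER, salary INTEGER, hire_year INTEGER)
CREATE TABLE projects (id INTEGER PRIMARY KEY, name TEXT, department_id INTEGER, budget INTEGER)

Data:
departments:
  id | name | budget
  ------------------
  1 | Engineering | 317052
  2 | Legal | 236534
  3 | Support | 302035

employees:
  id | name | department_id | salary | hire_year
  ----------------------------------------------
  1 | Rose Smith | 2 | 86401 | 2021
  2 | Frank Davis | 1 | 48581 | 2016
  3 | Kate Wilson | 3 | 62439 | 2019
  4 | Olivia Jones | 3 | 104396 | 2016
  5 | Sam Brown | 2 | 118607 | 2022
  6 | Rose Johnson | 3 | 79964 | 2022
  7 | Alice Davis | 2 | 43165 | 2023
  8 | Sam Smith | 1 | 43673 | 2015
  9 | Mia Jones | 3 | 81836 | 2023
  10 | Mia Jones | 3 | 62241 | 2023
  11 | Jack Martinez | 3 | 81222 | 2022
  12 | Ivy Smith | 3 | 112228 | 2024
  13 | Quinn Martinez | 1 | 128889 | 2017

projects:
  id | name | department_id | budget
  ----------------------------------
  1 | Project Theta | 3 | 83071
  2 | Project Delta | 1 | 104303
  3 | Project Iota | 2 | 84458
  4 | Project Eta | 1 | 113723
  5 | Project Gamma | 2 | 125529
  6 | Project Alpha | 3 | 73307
SELECT c.name, p.name AS department, c.budget FROM projects c JOIN departments p ON c.department_id = p.id

Execution result:
name | department | budget
Project Theta | Support | 83071
Project Delta | Engineering | 104303
Project Iota | Legal | 84458
Project Eta | Engineering | 113723
Project Gamma | Legal | 125529
Project Alpha | Support | 73307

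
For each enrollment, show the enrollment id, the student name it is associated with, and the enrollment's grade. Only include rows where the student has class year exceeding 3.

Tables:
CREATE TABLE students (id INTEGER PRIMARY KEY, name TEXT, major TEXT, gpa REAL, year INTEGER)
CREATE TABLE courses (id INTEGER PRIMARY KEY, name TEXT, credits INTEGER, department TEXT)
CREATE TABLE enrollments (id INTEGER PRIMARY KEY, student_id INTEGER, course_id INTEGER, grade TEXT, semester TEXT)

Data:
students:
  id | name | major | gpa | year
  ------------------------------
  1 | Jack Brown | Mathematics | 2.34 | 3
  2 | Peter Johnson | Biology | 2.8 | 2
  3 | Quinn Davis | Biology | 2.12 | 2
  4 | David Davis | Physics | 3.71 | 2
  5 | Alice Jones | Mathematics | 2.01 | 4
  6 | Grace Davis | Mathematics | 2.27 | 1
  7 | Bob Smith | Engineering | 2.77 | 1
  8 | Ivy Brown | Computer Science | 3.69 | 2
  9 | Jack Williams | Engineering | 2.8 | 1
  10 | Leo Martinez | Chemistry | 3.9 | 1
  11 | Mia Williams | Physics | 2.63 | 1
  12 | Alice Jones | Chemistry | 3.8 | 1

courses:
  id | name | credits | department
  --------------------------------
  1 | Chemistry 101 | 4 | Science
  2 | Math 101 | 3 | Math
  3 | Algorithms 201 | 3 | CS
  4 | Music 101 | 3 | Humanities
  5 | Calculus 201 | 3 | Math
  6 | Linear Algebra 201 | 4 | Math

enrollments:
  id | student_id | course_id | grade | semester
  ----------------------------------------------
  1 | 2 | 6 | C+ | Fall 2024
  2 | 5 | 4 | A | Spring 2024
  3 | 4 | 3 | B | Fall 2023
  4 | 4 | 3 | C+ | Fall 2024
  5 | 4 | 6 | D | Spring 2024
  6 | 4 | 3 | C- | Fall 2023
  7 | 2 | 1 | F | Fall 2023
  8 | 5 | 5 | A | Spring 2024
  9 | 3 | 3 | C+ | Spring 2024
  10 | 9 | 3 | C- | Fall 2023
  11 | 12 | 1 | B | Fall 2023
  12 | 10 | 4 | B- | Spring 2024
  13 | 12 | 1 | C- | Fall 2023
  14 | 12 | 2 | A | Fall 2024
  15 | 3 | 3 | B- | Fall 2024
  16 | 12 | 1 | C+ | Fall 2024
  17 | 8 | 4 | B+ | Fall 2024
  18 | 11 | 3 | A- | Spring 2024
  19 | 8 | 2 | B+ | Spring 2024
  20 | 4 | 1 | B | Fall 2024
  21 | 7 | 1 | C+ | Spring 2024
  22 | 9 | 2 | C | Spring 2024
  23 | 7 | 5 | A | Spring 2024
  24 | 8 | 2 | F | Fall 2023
SELECT c.id, p.name AS student, c.grade FROM enrollments c JOIN students p ON c.student_id = p.id WHERE p.year > 3

Execution result:
id | student | grade
2 | Alice Jones | A
8 | Alice Jones | A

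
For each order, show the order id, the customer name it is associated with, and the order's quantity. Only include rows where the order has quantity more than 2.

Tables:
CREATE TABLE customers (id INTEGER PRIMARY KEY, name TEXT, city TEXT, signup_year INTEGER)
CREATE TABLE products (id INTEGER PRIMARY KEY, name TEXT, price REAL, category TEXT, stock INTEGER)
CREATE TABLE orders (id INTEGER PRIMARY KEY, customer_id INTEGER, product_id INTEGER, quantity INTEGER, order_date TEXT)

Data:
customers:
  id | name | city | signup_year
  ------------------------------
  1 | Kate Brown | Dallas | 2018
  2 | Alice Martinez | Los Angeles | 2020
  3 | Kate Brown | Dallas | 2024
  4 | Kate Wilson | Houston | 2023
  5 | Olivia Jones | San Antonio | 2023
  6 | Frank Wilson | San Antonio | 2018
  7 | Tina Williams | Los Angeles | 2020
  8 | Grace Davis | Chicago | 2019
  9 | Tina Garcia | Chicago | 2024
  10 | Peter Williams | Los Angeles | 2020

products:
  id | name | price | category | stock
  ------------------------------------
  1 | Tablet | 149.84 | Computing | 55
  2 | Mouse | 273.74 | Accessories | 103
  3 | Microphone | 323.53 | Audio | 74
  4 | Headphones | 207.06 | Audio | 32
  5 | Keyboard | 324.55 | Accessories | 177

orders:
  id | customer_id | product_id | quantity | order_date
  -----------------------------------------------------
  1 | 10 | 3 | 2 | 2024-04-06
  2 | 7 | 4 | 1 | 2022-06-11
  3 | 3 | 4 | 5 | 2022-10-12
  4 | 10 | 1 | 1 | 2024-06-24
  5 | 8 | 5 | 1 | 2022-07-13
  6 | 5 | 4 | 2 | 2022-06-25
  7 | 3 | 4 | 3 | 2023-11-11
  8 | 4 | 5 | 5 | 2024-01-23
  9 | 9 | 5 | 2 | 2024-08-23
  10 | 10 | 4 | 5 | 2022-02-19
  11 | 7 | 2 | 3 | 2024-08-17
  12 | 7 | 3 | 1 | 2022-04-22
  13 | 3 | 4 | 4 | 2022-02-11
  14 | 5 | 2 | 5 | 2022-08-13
SELECT c.id, p.name AS customer, c.quantity FROM orders c JOIN customers p ON c.customer_id = p.id WHERE c.quantity > 2

Execution result:
id | customer | quantity
3 | Kate Brown | 5
7 | Kate Brown | 3
8 | Kate Wilson | 5
10 | Peter Williams | 5
11 | Tina Williams | 3
13 | Kate Brown | 4
14 | Olivia Jones | 5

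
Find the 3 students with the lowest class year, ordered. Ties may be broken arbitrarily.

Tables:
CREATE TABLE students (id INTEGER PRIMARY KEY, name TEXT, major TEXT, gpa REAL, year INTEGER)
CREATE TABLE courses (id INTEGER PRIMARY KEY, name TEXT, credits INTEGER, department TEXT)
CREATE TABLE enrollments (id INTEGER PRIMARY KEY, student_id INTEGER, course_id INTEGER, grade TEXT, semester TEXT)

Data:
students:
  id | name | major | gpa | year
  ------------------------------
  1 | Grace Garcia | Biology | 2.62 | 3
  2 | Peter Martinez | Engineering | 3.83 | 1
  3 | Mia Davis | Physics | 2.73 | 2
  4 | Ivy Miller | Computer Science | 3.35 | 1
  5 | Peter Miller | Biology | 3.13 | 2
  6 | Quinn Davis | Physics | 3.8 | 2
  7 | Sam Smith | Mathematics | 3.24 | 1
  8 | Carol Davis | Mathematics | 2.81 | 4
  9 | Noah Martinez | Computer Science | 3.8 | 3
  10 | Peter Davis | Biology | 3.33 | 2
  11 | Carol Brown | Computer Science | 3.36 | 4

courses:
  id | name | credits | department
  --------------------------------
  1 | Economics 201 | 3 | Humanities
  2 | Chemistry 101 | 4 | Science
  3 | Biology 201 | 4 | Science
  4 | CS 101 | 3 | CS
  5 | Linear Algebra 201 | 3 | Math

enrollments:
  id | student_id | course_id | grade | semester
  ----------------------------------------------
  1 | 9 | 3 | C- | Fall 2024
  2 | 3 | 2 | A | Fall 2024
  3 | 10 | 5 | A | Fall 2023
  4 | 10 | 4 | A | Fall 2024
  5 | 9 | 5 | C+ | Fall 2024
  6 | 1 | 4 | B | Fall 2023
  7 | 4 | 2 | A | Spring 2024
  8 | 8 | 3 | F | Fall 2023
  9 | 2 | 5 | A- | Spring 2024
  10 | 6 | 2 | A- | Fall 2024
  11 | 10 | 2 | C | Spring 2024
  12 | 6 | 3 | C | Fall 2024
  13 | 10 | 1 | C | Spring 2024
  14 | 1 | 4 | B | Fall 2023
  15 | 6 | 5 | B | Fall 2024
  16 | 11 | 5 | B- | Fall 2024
SELECT name, year FROM students ORDER BY year ASC LIMIT 3

Execution result:
name | year
Peter Martinez | 1
Ivy Miller | 1
Sam Smith | 1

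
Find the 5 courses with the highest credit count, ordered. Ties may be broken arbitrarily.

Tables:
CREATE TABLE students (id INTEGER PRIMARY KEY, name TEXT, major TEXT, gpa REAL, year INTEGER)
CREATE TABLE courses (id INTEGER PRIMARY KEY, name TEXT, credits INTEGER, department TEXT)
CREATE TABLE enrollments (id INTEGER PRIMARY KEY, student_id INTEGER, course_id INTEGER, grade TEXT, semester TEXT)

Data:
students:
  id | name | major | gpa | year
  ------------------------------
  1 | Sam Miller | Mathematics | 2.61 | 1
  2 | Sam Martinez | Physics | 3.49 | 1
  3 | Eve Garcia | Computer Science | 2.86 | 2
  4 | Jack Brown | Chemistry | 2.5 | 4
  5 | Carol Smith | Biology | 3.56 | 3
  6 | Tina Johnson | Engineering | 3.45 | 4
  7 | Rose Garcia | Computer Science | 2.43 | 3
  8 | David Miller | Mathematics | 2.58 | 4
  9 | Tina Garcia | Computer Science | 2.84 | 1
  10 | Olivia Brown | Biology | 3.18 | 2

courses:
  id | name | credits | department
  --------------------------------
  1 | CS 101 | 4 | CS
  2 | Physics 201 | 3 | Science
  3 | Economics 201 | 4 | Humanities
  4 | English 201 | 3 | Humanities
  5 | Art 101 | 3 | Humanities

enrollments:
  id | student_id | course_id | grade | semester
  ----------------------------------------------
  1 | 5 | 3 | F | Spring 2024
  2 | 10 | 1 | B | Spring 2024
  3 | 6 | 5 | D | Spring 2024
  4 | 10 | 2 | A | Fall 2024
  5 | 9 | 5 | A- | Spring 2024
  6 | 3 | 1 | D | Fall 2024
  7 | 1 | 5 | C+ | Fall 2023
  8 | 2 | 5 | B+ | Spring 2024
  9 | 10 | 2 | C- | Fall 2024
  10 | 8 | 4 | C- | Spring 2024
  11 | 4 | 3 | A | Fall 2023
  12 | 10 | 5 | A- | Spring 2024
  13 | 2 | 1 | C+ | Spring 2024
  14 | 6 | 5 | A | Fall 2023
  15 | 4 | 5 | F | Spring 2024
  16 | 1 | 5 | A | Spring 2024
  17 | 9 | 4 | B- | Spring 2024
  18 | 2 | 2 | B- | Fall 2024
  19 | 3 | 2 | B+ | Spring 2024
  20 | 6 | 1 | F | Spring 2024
SELECT name, credits FROM courses ORDER BY credits DESC LIMIT 5

Execution result:
name | credits
CS 101 | 4
Economics 201 | 4
Physics 201 | 3
English 201 | 3
Art 101 | 3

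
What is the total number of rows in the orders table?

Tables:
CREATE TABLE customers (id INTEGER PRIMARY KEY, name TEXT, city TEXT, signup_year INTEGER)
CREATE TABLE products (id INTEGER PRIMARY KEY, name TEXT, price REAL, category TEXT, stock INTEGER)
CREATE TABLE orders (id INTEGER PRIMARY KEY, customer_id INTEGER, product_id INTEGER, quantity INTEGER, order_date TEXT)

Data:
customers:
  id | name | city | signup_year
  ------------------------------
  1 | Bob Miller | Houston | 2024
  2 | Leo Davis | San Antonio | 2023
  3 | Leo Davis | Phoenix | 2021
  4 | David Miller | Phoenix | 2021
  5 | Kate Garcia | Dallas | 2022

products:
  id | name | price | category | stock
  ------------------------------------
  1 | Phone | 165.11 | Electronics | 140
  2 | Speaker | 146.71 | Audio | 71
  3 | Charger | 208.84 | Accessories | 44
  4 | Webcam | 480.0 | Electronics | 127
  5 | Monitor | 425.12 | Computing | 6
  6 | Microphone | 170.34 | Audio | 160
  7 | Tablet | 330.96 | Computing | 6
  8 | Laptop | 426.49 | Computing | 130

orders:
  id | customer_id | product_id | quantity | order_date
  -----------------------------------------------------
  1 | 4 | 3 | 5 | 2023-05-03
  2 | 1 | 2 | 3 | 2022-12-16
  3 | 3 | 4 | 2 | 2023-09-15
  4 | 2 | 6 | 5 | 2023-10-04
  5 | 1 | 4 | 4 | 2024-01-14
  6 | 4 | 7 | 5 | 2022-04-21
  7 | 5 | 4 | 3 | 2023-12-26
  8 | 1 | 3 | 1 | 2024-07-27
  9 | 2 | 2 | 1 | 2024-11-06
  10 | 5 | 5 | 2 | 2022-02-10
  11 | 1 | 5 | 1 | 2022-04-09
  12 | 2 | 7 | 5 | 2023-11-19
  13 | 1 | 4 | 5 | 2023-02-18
SELECT COUNT(*) FROM orders

Execution result:
13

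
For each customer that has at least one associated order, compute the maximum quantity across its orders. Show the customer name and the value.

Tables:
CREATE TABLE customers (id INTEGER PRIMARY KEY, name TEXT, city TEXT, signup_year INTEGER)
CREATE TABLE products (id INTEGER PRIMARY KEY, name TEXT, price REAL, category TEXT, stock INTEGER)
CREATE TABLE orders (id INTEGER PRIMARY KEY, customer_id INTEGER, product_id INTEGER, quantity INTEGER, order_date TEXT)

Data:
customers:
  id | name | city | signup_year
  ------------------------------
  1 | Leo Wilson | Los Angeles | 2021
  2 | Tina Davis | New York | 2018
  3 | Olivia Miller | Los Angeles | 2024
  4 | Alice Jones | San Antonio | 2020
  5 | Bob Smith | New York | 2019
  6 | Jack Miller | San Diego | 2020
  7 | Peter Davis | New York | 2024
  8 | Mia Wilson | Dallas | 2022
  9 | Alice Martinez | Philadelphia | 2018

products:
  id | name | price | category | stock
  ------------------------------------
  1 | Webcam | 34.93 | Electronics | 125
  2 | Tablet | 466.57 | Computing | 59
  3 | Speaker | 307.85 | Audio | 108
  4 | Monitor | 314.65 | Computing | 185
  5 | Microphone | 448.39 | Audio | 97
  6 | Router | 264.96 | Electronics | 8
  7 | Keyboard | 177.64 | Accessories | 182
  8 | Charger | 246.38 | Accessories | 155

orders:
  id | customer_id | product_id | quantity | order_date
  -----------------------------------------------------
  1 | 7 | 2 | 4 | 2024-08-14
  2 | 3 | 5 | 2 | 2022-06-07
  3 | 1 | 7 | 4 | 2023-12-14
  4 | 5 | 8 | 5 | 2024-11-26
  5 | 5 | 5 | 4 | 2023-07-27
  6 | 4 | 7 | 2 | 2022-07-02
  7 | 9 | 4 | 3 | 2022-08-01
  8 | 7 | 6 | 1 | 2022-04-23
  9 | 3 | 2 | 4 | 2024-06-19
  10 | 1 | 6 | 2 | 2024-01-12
SELECT p.name, MAX(c.quantity) AS max_quantity FROM orders c JOIN customers p ON c.customer_id = p.id GROUP BY p.id, p.name

Execution result:
name | max_quantity
Leo Wilson | 4
Olivia Miller | 4
Alice Jones | 2
Bob Smith | 5
Peter Davis | 4
Alice Martinez | 3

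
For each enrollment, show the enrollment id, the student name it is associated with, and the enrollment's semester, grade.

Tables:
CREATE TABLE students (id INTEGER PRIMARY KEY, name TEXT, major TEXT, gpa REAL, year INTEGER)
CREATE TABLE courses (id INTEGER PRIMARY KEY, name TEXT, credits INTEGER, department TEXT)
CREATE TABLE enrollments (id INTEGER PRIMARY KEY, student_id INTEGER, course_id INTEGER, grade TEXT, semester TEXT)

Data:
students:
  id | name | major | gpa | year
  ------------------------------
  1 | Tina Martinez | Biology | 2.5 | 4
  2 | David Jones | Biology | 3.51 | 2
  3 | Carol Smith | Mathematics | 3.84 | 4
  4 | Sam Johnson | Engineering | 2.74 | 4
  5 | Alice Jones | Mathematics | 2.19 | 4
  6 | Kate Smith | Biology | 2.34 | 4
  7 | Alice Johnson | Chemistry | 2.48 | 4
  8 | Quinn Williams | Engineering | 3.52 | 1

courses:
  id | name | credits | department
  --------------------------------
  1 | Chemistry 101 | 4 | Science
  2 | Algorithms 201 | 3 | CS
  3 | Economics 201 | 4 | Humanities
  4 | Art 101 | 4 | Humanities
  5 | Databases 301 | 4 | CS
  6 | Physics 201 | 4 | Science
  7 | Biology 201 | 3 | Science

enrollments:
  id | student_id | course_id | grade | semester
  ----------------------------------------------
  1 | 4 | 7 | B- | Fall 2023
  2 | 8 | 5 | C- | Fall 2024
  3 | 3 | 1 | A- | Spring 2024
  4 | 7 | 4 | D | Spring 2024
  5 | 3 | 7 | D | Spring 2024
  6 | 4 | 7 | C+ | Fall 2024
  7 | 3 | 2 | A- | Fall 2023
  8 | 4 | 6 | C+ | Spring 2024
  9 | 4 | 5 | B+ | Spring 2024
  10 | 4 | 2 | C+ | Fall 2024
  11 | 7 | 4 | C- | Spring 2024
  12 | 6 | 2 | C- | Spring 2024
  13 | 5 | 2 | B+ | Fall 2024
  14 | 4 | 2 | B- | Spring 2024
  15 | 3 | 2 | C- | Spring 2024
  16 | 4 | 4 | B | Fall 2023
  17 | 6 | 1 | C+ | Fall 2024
SELECT c.id, p.name AS student, c.semester, c.grade FROM enrollments c JOIN students p ON c.student_id = p.id

Execution result:
id | student | semester | grade
1 | Sam Johnson | Fall 2023 | B-
2 | Quinn Williams | Fall 2024 | C-
3 | Carol Smith | Spring 2024 | A-
4 | Alice Johnson | Spring 2024 | D
5 | Carol Smith | Spring 2024 | D
6 | Sam Johnson | Fall 2024 | C+
7 | Carol Smith | Fall 2023 | A-
8 | Sam Johnson | Spring 2024 | C+
9 | Sam Johnson | Spring 2024 | B+
10 | Sam Johnson | Fall 2024 | C+
11 | Alice Johnson | Spring 2024 | C-
12 | Kate Smith | Spring 2024 | C-
13 | Alice Jones | Fall 2024 | B+
14 | Sam Johnson | Spring 2024 | B-
15 | Carol Smith | Spring 2024 | C-
16 | Sam Johnson | Fall 2023 | B
17 | Kate Smith | Fall 2024 | C+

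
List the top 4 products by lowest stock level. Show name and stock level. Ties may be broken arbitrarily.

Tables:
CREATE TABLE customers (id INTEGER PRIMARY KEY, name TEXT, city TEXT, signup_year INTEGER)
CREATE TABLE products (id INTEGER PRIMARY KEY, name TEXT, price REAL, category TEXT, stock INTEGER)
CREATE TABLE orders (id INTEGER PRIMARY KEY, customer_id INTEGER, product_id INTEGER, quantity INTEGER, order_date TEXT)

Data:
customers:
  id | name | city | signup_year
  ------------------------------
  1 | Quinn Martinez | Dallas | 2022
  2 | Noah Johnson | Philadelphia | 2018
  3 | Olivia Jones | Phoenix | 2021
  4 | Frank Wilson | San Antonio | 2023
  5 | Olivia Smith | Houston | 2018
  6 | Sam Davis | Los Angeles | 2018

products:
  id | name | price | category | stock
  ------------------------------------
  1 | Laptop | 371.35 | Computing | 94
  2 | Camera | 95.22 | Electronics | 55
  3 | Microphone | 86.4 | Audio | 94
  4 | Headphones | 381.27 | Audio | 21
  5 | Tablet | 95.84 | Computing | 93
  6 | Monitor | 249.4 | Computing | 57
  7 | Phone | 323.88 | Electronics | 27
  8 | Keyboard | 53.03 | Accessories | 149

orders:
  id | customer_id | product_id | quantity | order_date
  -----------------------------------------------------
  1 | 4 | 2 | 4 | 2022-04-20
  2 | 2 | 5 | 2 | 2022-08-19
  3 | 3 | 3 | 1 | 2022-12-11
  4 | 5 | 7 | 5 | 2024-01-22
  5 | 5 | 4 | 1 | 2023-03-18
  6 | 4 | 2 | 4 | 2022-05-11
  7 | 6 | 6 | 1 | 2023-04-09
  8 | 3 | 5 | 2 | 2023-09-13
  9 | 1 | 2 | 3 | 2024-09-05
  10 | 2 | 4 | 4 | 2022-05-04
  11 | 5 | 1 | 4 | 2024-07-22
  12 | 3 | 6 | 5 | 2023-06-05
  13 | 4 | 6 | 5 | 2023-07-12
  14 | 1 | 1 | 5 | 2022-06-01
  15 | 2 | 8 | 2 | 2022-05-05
SELECT name, stock FROM products ORDER BY stock ASC LIMIT 4

Execution result:
name | stock
Headphones | 21
Phone | 27
Camera | 55
Monitor | 57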